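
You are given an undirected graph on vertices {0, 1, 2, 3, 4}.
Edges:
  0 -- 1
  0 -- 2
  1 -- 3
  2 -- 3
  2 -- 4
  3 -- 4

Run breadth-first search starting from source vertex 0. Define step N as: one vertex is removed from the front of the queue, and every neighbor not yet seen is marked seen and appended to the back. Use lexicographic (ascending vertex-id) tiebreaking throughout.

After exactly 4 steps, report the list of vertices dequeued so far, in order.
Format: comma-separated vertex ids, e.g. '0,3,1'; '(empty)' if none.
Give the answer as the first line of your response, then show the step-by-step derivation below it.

0,1,2,3

step 1: dequeue 0; queue=[1,2]; order=0
step 2: dequeue 1; queue=[2,3]; order=0,1
step 3: dequeue 2; queue=[3,4]; order=0,1,2
step 4: dequeue 3; queue=[4]; order=0,1,2,3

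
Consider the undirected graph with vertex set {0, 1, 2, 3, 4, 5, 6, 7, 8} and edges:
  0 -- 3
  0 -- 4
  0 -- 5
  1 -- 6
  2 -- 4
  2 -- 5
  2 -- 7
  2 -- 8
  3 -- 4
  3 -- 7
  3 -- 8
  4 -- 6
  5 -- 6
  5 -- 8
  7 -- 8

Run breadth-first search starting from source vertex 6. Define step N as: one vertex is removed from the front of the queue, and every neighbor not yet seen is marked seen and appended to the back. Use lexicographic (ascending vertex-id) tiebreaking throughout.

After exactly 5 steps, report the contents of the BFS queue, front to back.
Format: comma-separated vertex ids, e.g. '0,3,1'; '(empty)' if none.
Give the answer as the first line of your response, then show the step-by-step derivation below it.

2,3,8

step 1: dequeue 6; queue=[1,4,5]; order=6
step 2: dequeue 1; queue=[4,5]; order=6,1
step 3: dequeue 4; queue=[5,0,2,3]; order=6,1,4
step 4: dequeue 5; queue=[0,2,3,8]; order=6,1,4,5
step 5: dequeue 0; queue=[2,3,8]; order=6,1,4,5,0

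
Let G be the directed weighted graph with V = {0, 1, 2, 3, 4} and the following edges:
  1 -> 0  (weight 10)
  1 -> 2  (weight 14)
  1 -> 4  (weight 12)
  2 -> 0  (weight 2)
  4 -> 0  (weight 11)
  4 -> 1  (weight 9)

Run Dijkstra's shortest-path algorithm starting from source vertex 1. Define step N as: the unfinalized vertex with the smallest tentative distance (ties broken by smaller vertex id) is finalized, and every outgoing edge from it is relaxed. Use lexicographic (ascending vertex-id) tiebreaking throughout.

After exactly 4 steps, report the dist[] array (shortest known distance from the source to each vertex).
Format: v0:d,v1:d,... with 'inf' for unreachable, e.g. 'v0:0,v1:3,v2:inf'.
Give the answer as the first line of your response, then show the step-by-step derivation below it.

v0:10,v1:0,v2:14,v3:inf,v4:12

step 1: dist = v0:10,v1:0,v2:14,v3:inf,v4:12
step 2: dist = v0:10,v1:0,v2:14,v3:inf,v4:12
step 3: dist = v0:10,v1:0,v2:14,v3:inf,v4:12
step 4: dist = v0:10,v1:0,v2:14,v3:inf,v4:12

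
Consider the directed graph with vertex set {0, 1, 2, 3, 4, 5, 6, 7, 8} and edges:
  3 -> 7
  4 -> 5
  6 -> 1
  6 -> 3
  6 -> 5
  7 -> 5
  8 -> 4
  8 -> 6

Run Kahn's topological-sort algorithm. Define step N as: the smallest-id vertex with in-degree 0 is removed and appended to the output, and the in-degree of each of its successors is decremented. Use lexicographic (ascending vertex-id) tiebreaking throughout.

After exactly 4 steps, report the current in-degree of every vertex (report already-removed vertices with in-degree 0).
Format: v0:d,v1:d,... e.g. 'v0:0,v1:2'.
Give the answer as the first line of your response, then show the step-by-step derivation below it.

v0:0,v1:1,v2:0,v3:1,v4:0,v5:2,v6:0,v7:1,v8:0

step 1: output 0; order=[0]; indeg=(0,1,0,1,1,3,1,1,0)
step 2: output 2; order=[0,2]; indeg=(0,1,0,1,1,3,1,1,0)
step 3: output 8; order=[0,2,8]; indeg=(0,1,0,1,0,3,0,1,0)
step 4: output 4; order=[0,2,8,4]; indeg=(0,1,0,1,0,2,0,1,0)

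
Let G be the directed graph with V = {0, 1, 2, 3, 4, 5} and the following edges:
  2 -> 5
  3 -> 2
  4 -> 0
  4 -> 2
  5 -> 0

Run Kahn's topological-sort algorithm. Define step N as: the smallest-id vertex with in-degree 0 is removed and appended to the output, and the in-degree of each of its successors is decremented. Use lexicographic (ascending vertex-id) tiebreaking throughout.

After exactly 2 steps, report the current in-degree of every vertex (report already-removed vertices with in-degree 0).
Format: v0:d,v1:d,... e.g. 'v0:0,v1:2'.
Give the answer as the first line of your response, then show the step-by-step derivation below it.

v0:2,v1:0,v2:1,v3:0,v4:0,v5:1

step 1: output 1; order=[1]; indeg=(2,0,2,0,0,1)
step 2: output 3; order=[1,3]; indeg=(2,0,1,0,0,1)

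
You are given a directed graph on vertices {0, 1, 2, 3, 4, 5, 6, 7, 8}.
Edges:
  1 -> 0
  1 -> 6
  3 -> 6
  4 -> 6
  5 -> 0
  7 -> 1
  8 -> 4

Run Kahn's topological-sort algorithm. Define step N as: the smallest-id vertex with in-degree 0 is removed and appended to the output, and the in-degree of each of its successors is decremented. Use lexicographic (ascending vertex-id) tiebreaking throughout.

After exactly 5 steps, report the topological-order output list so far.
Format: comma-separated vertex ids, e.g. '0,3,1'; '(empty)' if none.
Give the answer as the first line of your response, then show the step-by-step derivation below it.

2,3,5,7,1

step 1: output 2; order=[2]; indeg=(2,1,0,0,1,0,3,0,0)
step 2: output 3; order=[2,3]; indeg=(2,1,0,0,1,0,2,0,0)
step 3: output 5; order=[2,3,5]; indeg=(1,1,0,0,1,0,2,0,0)
step 4: output 7; order=[2,3,5,7]; indeg=(1,0,0,0,1,0,2,0,0)
step 5: output 1; order=[2,3,5,7,1]; indeg=(0,0,0,0,1,0,1,0,0)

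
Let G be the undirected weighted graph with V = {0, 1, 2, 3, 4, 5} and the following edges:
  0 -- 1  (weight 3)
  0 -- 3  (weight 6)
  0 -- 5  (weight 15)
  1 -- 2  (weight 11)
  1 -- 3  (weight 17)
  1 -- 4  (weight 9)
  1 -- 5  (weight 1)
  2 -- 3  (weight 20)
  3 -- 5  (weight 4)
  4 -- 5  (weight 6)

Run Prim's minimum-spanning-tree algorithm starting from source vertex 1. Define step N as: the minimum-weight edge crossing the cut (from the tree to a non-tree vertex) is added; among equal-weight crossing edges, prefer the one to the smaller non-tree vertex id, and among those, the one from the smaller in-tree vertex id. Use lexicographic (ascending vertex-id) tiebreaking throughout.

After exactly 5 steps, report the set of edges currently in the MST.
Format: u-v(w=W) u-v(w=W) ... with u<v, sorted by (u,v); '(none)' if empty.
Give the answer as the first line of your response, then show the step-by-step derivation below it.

0-1(w=3) 1-2(w=11) 1-5(w=1) 3-5(w=4) 4-5(w=6)

step 1: add edge 1-5 (w=1); MST = {1-5(w=1)}
step 2: add edge 0-1 (w=3); MST = {0-1(w=3) 1-5(w=1)}
step 3: add edge 3-5 (w=4); MST = {0-1(w=3) 1-5(w=1) 3-5(w=4)}
step 4: add edge 4-5 (w=6); MST = {0-1(w=3) 1-5(w=1) 3-5(w=4) 4-5(w=6)}
step 5: add edge 1-2 (w=11); MST = {0-1(w=3) 1-2(w=11) 1-5(w=1) 3-5(w=4) 4-5(w=6)}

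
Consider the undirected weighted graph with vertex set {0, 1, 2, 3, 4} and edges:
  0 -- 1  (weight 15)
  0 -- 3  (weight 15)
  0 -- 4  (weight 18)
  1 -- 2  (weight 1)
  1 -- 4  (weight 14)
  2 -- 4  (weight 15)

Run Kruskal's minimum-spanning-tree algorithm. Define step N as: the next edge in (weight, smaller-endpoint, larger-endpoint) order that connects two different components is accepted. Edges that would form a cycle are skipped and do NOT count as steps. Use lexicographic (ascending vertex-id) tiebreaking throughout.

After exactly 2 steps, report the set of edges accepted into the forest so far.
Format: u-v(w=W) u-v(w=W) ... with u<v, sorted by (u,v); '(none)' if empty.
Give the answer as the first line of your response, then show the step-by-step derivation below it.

1-2(w=1) 1-4(w=14)

step 1: add edge 1-2 (w=1); MST = {1-2(w=1)}
step 2: add edge 1-4 (w=14); MST = {1-2(w=1) 1-4(w=14)}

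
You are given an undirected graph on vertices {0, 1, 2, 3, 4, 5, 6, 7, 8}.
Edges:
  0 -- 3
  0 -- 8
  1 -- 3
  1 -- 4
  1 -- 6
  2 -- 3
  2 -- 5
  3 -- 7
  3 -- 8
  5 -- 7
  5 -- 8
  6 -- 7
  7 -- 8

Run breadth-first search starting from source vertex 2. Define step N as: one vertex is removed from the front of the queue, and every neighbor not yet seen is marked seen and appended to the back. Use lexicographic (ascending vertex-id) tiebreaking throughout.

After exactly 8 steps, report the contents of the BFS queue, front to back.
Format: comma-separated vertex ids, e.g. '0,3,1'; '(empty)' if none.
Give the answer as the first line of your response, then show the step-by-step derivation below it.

6

step 1: dequeue 2; queue=[3,5]; order=2
step 2: dequeue 3; queue=[5,0,1,7,8]; order=2,3
step 3: dequeue 5; queue=[0,1,7,8]; order=2,3,5
step 4: dequeue 0; queue=[1,7,8]; order=2,3,5,0
step 5: dequeue 1; queue=[7,8,4,6]; order=2,3,5,0,1
step 6: dequeue 7; queue=[8,4,6]; order=2,3,5,0,1,7
step 7: dequeue 8; queue=[4,6]; order=2,3,5,0,1,7,8
step 8: dequeue 4; queue=[6]; order=2,3,5,0,1,7,8,4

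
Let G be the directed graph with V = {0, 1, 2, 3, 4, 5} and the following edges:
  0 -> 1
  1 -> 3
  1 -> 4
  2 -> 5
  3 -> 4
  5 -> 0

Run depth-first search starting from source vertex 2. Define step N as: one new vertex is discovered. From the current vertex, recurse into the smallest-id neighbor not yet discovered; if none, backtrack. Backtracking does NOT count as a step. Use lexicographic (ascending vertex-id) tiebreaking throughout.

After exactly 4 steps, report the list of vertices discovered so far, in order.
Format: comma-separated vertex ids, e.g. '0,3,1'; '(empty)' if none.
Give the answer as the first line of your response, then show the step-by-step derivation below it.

2,5,0,1

step 1: discover 2; path=2; order=2
step 2: discover 5; path=2>5; order=2,5
step 3: discover 0; path=2>5>0; order=2,5,0
step 4: discover 1; path=2>5>0>1; order=2,5,0,1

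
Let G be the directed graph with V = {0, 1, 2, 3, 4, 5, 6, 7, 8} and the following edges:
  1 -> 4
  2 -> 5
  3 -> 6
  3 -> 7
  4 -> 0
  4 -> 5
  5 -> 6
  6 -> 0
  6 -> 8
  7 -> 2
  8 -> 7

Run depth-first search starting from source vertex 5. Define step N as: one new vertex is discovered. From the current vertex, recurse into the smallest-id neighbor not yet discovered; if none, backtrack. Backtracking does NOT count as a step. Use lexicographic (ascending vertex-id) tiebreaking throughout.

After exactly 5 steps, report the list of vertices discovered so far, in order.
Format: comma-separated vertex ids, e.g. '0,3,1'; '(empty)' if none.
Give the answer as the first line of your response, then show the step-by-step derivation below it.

5,6,0,8,7

step 1: discover 5; path=5; order=5
step 2: discover 6; path=5>6; order=5,6
step 3: discover 0; path=5>6>0; order=5,6,0
step 4: discover 8; path=5>6>8; order=5,6,0,8
step 5: discover 7; path=5>6>8>7; order=5,6,0,8,7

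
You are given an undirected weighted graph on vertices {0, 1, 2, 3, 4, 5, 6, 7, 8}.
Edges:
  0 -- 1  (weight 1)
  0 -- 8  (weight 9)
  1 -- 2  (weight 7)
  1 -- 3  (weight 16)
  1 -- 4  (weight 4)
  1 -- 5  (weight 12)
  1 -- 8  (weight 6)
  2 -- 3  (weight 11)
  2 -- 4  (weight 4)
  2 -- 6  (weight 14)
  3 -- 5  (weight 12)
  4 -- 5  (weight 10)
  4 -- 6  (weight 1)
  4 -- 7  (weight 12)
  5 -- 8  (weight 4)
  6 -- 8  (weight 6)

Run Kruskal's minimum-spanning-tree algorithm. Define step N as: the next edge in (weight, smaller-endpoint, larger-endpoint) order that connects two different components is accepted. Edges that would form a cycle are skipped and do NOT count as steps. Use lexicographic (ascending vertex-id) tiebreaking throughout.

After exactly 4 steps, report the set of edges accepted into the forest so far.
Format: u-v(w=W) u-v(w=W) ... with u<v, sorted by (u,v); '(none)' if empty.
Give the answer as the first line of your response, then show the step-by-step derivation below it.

0-1(w=1) 1-4(w=4) 2-4(w=4) 4-6(w=1)

step 1: add edge 0-1 (w=1); MST = {0-1(w=1)}
step 2: add edge 4-6 (w=1); MST = {0-1(w=1) 4-6(w=1)}
step 3: add edge 1-4 (w=4); MST = {0-1(w=1) 1-4(w=4) 4-6(w=1)}
step 4: add edge 2-4 (w=4); MST = {0-1(w=1) 1-4(w=4) 2-4(w=4) 4-6(w=1)}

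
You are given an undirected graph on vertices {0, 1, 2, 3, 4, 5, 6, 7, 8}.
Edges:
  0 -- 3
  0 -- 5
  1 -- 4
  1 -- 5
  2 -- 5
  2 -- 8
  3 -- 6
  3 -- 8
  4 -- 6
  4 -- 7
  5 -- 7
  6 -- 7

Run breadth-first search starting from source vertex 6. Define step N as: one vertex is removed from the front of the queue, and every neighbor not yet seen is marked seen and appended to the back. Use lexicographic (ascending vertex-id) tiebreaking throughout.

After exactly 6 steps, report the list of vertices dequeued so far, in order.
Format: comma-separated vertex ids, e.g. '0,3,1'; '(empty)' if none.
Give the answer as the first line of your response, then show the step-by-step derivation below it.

6,3,4,7,0,8

step 1: dequeue 6; queue=[3,4,7]; order=6
step 2: dequeue 3; queue=[4,7,0,8]; order=6,3
step 3: dequeue 4; queue=[7,0,8,1]; order=6,3,4
step 4: dequeue 7; queue=[0,8,1,5]; order=6,3,4,7
step 5: dequeue 0; queue=[8,1,5]; order=6,3,4,7,0
step 6: dequeue 8; queue=[1,5,2]; order=6,3,4,7,0,8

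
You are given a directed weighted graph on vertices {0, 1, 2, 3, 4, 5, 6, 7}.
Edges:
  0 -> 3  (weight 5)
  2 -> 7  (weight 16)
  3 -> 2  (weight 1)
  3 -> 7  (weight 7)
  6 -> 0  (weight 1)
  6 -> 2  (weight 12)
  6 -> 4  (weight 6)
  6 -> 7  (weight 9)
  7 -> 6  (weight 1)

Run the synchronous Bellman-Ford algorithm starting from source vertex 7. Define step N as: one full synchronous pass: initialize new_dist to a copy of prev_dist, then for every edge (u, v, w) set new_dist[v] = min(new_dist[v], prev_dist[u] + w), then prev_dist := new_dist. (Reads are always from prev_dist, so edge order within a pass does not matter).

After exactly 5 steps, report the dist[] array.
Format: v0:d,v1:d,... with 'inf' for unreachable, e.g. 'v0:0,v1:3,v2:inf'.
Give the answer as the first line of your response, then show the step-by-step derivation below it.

v0:2,v1:inf,v2:8,v3:7,v4:7,v5:inf,v6:1,v7:0

step 1: dist = v0:inf,v1:inf,v2:inf,v3:inf,v4:inf,v5:inf,v6:1,v7:0
step 2: dist = v0:2,v1:inf,v2:13,v3:inf,v4:7,v5:inf,v6:1,v7:0
step 3: dist = v0:2,v1:inf,v2:13,v3:7,v4:7,v5:inf,v6:1,v7:0
step 4: dist = v0:2,v1:inf,v2:8,v3:7,v4:7,v5:inf,v6:1,v7:0
step 5: dist = v0:2,v1:inf,v2:8,v3:7,v4:7,v5:inf,v6:1,v7:0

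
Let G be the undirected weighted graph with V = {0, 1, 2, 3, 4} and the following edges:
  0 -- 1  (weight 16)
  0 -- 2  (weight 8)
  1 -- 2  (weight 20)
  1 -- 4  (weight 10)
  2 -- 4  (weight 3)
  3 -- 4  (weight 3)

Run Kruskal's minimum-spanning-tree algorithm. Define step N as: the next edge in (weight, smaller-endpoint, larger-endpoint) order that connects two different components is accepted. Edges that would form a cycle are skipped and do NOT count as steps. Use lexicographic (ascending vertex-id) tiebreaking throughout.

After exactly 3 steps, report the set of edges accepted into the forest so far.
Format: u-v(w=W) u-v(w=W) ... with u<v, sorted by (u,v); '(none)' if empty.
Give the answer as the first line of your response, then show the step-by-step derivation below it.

0-2(w=8) 2-4(w=3) 3-4(w=3)

step 1: add edge 2-4 (w=3); MST = {2-4(w=3)}
step 2: add edge 3-4 (w=3); MST = {2-4(w=3) 3-4(w=3)}
step 3: add edge 0-2 (w=8); MST = {0-2(w=8) 2-4(w=3) 3-4(w=3)}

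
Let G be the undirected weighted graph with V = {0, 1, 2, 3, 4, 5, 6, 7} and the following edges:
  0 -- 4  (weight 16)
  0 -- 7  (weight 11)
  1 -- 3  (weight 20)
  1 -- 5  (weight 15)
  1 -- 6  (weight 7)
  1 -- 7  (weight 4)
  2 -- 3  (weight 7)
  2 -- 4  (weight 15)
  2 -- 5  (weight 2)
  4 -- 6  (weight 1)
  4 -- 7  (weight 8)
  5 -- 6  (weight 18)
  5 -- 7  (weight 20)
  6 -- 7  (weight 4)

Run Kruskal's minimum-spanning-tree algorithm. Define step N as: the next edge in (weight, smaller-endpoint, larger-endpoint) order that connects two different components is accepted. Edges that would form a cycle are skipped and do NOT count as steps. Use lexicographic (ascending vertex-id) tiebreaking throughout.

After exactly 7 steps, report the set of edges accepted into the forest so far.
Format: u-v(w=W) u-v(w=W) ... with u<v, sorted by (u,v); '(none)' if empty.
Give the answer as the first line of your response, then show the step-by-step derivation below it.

0-7(w=11) 1-5(w=15) 1-7(w=4) 2-3(w=7) 2-5(w=2) 4-6(w=1) 6-7(w=4)

step 1: add edge 4-6 (w=1); MST = {4-6(w=1)}
step 2: add edge 2-5 (w=2); MST = {2-5(w=2) 4-6(w=1)}
step 3: add edge 1-7 (w=4); MST = {1-7(w=4) 2-5(w=2) 4-6(w=1)}
step 4: add edge 6-7 (w=4); MST = {1-7(w=4) 2-5(w=2) 4-6(w=1) 6-7(w=4)}
step 5: add edge 2-3 (w=7); MST = {1-7(w=4) 2-3(w=7) 2-5(w=2) 4-6(w=1) 6-7(w=4)}
step 6: add edge 0-7 (w=11); MST = {0-7(w=11) 1-7(w=4) 2-3(w=7) 2-5(w=2) 4-6(w=1) 6-7(w=4)}
step 7: add edge 1-5 (w=15); MST = {0-7(w=11) 1-5(w=15) 1-7(w=4) 2-3(w=7) 2-5(w=2) 4-6(w=1) 6-7(w=4)}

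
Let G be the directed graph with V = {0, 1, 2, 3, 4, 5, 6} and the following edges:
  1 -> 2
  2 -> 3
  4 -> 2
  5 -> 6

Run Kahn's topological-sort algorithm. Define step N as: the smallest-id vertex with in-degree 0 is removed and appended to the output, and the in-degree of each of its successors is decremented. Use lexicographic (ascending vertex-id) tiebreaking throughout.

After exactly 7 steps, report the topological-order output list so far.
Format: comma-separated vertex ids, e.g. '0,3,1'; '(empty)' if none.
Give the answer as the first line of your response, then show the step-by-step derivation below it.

0,1,4,2,3,5,6

step 1: output 0; order=[0]; indeg=(0,0,2,1,0,0,1)
step 2: output 1; order=[0,1]; indeg=(0,0,1,1,0,0,1)
step 3: output 4; order=[0,1,4]; indeg=(0,0,0,1,0,0,1)
step 4: output 2; order=[0,1,4,2]; indeg=(0,0,0,0,0,0,1)
step 5: output 3; order=[0,1,4,2,3]; indeg=(0,0,0,0,0,0,1)
step 6: output 5; order=[0,1,4,2,3,5]; indeg=(0,0,0,0,0,0,0)
step 7: output 6; order=[0,1,4,2,3,5,6]; indeg=(0,0,0,0,0,0,0)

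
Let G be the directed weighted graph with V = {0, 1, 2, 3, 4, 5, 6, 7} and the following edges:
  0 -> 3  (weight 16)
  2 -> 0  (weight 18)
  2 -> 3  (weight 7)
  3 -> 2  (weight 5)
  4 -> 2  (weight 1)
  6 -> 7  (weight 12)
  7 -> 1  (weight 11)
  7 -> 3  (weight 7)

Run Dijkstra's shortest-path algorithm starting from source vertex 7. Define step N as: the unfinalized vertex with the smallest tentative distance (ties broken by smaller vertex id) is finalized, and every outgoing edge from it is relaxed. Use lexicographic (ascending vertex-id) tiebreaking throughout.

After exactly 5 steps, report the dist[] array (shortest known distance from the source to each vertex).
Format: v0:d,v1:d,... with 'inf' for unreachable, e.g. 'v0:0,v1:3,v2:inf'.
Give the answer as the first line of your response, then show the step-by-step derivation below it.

v0:30,v1:11,v2:12,v3:7,v4:inf,v5:inf,v6:inf,v7:0

step 1: dist = v0:inf,v1:11,v2:inf,v3:7,v4:inf,v5:inf,v6:inf,v7:0
step 2: dist = v0:inf,v1:11,v2:12,v3:7,v4:inf,v5:inf,v6:inf,v7:0
step 3: dist = v0:inf,v1:11,v2:12,v3:7,v4:inf,v5:inf,v6:inf,v7:0
step 4: dist = v0:30,v1:11,v2:12,v3:7,v4:inf,v5:inf,v6:inf,v7:0
step 5: dist = v0:30,v1:11,v2:12,v3:7,v4:inf,v5:inf,v6:inf,v7:0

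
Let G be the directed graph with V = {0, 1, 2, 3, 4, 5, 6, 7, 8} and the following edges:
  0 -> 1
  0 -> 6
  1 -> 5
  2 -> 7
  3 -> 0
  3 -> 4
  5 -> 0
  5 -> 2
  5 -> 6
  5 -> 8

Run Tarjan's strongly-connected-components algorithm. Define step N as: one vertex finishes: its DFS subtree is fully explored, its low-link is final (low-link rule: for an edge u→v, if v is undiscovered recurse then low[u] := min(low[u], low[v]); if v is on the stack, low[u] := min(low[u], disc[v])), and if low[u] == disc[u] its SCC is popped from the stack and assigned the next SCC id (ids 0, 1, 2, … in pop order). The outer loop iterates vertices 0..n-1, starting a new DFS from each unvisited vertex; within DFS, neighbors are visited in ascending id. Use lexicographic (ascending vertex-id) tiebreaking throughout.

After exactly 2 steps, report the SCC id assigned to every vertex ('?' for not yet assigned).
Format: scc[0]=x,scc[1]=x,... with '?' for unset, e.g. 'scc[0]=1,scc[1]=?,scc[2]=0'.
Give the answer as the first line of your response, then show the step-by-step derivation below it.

scc[0]=?,scc[1]=?,scc[2]=1,scc[3]=?,scc[4]=?,scc[5]=?,scc[6]=?,scc[7]=0,scc[8]=?

step 1: low=(low[0]=0,low[1]=1,low[2]=3,low[3]=?,low[4]=?,low[5]=0,low[6]=?,low[7]=4,low[8]=?); scc=(scc[0]=?,scc[1]=?,scc[2]=?,scc[3]=?,scc[4]=?,scc[5]=?,scc[6]=?,scc[7]=0,scc[8]=?)
step 2: low=(low[0]=0,low[1]=1,low[2]=3,low[3]=?,low[4]=?,low[5]=0,low[6]=?,low[7]=4,low[8]=?); scc=(scc[0]=?,scc[1]=?,scc[2]=1,scc[3]=?,scc[4]=?,scc[5]=?,scc[6]=?,scc[7]=0,scc[8]=?)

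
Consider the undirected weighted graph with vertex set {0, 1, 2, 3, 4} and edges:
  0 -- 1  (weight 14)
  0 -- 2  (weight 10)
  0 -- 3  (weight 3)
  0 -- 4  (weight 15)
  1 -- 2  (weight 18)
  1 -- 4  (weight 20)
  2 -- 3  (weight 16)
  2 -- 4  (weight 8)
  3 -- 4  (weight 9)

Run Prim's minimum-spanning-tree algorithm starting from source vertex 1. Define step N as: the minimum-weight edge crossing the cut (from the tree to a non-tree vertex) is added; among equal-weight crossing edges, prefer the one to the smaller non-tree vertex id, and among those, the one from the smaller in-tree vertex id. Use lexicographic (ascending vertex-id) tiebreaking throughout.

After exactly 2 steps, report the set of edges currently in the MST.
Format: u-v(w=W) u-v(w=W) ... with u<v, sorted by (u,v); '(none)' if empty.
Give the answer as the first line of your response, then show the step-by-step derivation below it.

0-1(w=14) 0-3(w=3)

step 1: add edge 0-1 (w=14); MST = {0-1(w=14)}
step 2: add edge 0-3 (w=3); MST = {0-1(w=14) 0-3(w=3)}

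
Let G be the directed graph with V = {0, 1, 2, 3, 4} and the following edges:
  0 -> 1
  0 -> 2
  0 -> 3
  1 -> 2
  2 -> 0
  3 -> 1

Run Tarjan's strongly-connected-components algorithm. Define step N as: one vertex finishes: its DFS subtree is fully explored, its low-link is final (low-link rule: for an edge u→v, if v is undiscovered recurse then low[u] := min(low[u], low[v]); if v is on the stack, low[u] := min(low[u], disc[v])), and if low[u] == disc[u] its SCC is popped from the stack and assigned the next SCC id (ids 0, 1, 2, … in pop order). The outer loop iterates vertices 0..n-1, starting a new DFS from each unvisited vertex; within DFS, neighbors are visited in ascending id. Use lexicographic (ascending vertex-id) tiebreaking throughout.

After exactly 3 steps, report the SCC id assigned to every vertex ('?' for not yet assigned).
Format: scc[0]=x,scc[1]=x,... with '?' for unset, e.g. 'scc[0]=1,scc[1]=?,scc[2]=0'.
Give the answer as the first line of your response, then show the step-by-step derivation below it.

scc[0]=?,scc[1]=?,scc[2]=?,scc[3]=?,scc[4]=?

step 1: low=(low[0]=0,low[1]=1,low[2]=0,low[3]=?,low[4]=?); scc=(scc[0]=?,scc[1]=?,scc[2]=?,scc[3]=?,scc[4]=?)
step 2: low=(low[0]=0,low[1]=0,low[2]=0,low[3]=?,low[4]=?); scc=(scc[0]=?,scc[1]=?,scc[2]=?,scc[3]=?,scc[4]=?)
step 3: low=(low[0]=0,low[1]=0,low[2]=0,low[3]=1,low[4]=?); scc=(scc[0]=?,scc[1]=?,scc[2]=?,scc[3]=?,scc[4]=?)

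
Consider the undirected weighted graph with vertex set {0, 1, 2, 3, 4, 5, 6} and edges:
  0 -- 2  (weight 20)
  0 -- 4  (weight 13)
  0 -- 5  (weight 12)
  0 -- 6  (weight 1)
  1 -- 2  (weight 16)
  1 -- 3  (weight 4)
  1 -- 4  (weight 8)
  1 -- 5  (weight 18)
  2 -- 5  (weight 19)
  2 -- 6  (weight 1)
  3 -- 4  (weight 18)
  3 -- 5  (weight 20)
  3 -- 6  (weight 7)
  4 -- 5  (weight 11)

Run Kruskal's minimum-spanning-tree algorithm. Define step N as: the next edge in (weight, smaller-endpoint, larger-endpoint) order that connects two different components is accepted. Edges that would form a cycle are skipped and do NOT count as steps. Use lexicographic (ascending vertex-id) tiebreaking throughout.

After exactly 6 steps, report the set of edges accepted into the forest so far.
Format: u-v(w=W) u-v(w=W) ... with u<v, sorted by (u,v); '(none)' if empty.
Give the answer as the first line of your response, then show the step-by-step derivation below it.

0-6(w=1) 1-3(w=4) 1-4(w=8) 2-6(w=1) 3-6(w=7) 4-5(w=11)

step 1: add edge 0-6 (w=1); MST = {0-6(w=1)}
step 2: add edge 2-6 (w=1); MST = {0-6(w=1) 2-6(w=1)}
step 3: add edge 1-3 (w=4); MST = {0-6(w=1) 1-3(w=4) 2-6(w=1)}
step 4: add edge 3-6 (w=7); MST = {0-6(w=1) 1-3(w=4) 2-6(w=1) 3-6(w=7)}
step 5: add edge 1-4 (w=8); MST = {0-6(w=1) 1-3(w=4) 1-4(w=8) 2-6(w=1) 3-6(w=7)}
step 6: add edge 4-5 (w=11); MST = {0-6(w=1) 1-3(w=4) 1-4(w=8) 2-6(w=1) 3-6(w=7) 4-5(w=11)}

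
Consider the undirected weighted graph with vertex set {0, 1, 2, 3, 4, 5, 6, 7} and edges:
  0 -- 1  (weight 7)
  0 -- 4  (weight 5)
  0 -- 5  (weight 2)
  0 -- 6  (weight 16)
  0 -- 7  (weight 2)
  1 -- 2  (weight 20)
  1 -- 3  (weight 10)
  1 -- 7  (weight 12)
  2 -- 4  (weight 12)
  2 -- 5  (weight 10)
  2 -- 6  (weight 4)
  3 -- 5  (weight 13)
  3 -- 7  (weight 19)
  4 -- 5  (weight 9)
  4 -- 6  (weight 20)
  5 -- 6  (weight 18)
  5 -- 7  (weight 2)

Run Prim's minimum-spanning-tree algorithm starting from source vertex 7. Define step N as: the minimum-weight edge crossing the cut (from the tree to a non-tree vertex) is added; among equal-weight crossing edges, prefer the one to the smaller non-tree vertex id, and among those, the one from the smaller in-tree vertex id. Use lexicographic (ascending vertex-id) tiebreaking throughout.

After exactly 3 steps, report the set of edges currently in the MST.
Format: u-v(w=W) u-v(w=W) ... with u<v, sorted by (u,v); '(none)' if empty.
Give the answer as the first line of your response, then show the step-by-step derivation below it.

0-4(w=5) 0-5(w=2) 0-7(w=2)

step 1: add edge 0-7 (w=2); MST = {0-7(w=2)}
step 2: add edge 0-5 (w=2); MST = {0-5(w=2) 0-7(w=2)}
step 3: add edge 0-4 (w=5); MST = {0-4(w=5) 0-5(w=2) 0-7(w=2)}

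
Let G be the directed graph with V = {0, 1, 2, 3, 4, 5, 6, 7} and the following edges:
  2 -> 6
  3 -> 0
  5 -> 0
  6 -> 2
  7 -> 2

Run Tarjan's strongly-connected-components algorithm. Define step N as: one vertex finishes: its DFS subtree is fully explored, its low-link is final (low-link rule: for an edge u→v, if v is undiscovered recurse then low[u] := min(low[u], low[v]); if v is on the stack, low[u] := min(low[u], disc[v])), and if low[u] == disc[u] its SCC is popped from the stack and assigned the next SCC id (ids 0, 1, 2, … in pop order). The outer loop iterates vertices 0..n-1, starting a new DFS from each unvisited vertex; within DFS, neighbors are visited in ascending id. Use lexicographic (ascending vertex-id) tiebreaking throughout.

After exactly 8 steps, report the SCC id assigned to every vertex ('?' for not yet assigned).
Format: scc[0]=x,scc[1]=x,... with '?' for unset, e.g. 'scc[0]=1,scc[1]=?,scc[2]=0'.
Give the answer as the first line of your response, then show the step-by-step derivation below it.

scc[0]=0,scc[1]=1,scc[2]=2,scc[3]=3,scc[4]=4,scc[5]=5,scc[6]=2,scc[7]=6

step 1: low=(low[0]=0,low[1]=?,low[2]=?,low[3]=?,low[4]=?,low[5]=?,low[6]=?,low[7]=?); scc=(scc[0]=0,scc[1]=?,scc[2]=?,scc[3]=?,scc[4]=?,scc[5]=?,scc[6]=?,scc[7]=?)
step 2: low=(low[0]=0,low[1]=1,low[2]=?,low[3]=?,low[4]=?,low[5]=?,low[6]=?,low[7]=?); scc=(scc[0]=0,scc[1]=1,scc[2]=?,scc[3]=?,scc[4]=?,scc[5]=?,scc[6]=?,scc[7]=?)
step 3: low=(low[0]=0,low[1]=1,low[2]=2,low[3]=?,low[4]=?,low[5]=?,low[6]=2,low[7]=?); scc=(scc[0]=0,scc[1]=1,scc[2]=?,scc[3]=?,scc[4]=?,scc[5]=?,scc[6]=?,scc[7]=?)
step 4: low=(low[0]=0,low[1]=1,low[2]=2,low[3]=?,low[4]=?,low[5]=?,low[6]=2,low[7]=?); scc=(scc[0]=0,scc[1]=1,scc[2]=2,scc[3]=?,scc[4]=?,scc[5]=?,scc[6]=2,scc[7]=?)
step 5: low=(low[0]=0,low[1]=1,low[2]=2,low[3]=4,low[4]=?,low[5]=?,low[6]=2,low[7]=?); scc=(scc[0]=0,scc[1]=1,scc[2]=2,scc[3]=3,scc[4]=?,scc[5]=?,scc[6]=2,scc[7]=?)
step 6: low=(low[0]=0,low[1]=1,low[2]=2,low[3]=4,low[4]=5,low[5]=?,low[6]=2,low[7]=?); scc=(scc[0]=0,scc[1]=1,scc[2]=2,scc[3]=3,scc[4]=4,scc[5]=?,scc[6]=2,scc[7]=?)
step 7: low=(low[0]=0,low[1]=1,low[2]=2,low[3]=4,low[4]=5,low[5]=6,low[6]=2,low[7]=?); scc=(scc[0]=0,scc[1]=1,scc[2]=2,scc[3]=3,scc[4]=4,scc[5]=5,scc[6]=2,scc[7]=?)
step 8: low=(low[0]=0,low[1]=1,low[2]=2,low[3]=4,low[4]=5,low[5]=6,low[6]=2,low[7]=7); scc=(scc[0]=0,scc[1]=1,scc[2]=2,scc[3]=3,scc[4]=4,scc[5]=5,scc[6]=2,scc[7]=6)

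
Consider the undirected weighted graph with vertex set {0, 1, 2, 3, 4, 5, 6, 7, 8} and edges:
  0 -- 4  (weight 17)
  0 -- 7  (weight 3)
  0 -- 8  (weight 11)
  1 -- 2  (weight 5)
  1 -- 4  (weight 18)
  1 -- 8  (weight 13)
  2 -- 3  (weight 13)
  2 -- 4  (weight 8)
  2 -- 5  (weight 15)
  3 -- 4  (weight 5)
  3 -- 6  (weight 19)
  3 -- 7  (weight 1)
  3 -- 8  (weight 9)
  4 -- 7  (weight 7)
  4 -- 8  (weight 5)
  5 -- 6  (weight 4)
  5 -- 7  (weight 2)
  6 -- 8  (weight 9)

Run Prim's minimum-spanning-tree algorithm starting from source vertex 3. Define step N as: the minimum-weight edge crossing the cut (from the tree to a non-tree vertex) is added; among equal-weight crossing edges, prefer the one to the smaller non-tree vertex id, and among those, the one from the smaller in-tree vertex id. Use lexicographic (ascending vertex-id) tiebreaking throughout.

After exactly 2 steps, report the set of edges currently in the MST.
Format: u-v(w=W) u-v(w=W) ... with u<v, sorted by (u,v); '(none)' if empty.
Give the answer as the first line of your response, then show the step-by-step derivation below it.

3-7(w=1) 5-7(w=2)

step 1: add edge 3-7 (w=1); MST = {3-7(w=1)}
step 2: add edge 5-7 (w=2); MST = {3-7(w=1) 5-7(w=2)}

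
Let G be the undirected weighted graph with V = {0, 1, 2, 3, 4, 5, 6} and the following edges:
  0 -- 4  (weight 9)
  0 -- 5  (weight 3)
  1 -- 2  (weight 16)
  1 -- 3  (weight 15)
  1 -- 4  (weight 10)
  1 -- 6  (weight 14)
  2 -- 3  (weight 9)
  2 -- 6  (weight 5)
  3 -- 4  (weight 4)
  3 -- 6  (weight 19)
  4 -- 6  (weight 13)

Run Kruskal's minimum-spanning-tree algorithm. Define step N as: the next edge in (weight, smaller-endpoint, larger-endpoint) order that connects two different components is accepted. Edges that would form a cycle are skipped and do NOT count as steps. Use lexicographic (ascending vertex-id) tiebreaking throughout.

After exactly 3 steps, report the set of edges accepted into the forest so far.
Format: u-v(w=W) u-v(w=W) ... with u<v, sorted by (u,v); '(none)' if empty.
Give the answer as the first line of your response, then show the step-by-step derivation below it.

0-5(w=3) 2-6(w=5) 3-4(w=4)

step 1: add edge 0-5 (w=3); MST = {0-5(w=3)}
step 2: add edge 3-4 (w=4); MST = {0-5(w=3) 3-4(w=4)}
step 3: add edge 2-6 (w=5); MST = {0-5(w=3) 2-6(w=5) 3-4(w=4)}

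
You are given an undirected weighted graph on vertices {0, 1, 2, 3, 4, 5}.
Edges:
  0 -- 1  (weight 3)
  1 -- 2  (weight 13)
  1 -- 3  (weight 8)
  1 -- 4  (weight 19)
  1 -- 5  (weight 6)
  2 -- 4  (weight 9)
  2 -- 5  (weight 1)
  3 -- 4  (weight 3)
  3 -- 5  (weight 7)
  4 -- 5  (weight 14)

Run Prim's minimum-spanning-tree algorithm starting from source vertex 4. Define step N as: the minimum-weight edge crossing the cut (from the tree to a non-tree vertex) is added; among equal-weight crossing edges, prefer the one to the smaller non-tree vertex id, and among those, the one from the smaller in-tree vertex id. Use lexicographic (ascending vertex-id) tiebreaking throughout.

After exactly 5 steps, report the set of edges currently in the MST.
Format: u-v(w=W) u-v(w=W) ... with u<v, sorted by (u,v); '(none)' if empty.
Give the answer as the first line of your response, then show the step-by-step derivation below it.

0-1(w=3) 1-5(w=6) 2-5(w=1) 3-4(w=3) 3-5(w=7)

step 1: add edge 3-4 (w=3); MST = {3-4(w=3)}
step 2: add edge 3-5 (w=7); MST = {3-4(w=3) 3-5(w=7)}
step 3: add edge 2-5 (w=1); MST = {2-5(w=1) 3-4(w=3) 3-5(w=7)}
step 4: add edge 1-5 (w=6); MST = {1-5(w=6) 2-5(w=1) 3-4(w=3) 3-5(w=7)}
step 5: add edge 0-1 (w=3); MST = {0-1(w=3) 1-5(w=6) 2-5(w=1) 3-4(w=3) 3-5(w=7)}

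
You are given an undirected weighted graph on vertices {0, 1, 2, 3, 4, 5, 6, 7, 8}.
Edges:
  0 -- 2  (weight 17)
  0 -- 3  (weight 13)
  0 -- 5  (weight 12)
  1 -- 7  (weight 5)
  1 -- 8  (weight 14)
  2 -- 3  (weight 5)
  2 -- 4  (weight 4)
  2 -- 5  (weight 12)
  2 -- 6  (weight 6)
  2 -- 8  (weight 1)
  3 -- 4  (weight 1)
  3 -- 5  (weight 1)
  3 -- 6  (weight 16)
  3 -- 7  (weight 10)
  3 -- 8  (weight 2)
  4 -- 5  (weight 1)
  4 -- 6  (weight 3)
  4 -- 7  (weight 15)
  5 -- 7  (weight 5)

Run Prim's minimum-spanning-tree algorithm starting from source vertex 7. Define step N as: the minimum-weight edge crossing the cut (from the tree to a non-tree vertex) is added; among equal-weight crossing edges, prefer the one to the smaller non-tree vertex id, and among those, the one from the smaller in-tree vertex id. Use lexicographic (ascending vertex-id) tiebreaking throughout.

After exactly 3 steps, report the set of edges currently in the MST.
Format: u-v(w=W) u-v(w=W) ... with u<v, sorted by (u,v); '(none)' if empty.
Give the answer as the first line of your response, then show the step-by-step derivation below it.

1-7(w=5) 3-5(w=1) 5-7(w=5)

step 1: add edge 1-7 (w=5); MST = {1-7(w=5)}
step 2: add edge 5-7 (w=5); MST = {1-7(w=5) 5-7(w=5)}
step 3: add edge 3-5 (w=1); MST = {1-7(w=5) 3-5(w=1) 5-7(w=5)}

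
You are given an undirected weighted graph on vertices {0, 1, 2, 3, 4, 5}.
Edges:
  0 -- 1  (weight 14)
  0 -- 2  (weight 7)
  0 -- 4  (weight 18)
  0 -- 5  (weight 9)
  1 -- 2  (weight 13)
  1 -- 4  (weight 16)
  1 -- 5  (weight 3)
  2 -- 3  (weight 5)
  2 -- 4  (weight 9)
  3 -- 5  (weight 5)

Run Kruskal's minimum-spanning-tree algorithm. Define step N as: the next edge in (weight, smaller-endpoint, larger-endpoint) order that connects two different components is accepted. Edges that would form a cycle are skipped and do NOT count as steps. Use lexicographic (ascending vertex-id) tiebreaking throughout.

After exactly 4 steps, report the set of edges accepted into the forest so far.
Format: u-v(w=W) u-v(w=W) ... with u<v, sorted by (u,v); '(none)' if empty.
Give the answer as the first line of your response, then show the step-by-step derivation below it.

0-2(w=7) 1-5(w=3) 2-3(w=5) 3-5(w=5)

step 1: add edge 1-5 (w=3); MST = {1-5(w=3)}
step 2: add edge 2-3 (w=5); MST = {1-5(w=3) 2-3(w=5)}
step 3: add edge 3-5 (w=5); MST = {1-5(w=3) 2-3(w=5) 3-5(w=5)}
step 4: add edge 0-2 (w=7); MST = {0-2(w=7) 1-5(w=3) 2-3(w=5) 3-5(w=5)}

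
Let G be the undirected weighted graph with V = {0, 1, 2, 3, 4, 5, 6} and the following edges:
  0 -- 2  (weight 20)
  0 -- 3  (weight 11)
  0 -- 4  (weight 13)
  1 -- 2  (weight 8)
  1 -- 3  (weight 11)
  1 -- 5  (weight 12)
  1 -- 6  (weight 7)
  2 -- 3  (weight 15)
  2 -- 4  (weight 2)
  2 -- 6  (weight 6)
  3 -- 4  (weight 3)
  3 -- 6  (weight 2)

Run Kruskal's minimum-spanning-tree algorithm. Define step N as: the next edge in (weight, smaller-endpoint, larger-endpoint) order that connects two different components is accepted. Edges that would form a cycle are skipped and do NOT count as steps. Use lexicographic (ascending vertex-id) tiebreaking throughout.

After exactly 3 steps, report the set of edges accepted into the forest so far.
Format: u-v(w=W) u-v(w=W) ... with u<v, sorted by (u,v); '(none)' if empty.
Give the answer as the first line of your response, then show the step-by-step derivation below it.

2-4(w=2) 3-4(w=3) 3-6(w=2)

step 1: add edge 2-4 (w=2); MST = {2-4(w=2)}
step 2: add edge 3-6 (w=2); MST = {2-4(w=2) 3-6(w=2)}
step 3: add edge 3-4 (w=3); MST = {2-4(w=2) 3-4(w=3) 3-6(w=2)}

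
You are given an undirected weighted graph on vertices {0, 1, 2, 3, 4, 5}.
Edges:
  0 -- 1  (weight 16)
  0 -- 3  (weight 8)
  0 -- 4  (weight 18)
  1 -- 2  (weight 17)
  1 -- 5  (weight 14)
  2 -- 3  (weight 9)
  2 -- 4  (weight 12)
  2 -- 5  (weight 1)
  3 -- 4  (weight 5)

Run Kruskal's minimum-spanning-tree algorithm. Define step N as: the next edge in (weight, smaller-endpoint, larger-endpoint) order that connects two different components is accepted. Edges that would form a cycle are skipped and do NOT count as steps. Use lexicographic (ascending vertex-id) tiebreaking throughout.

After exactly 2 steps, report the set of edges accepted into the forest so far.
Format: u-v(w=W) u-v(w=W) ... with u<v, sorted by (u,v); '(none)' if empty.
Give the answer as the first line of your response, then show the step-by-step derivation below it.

2-5(w=1) 3-4(w=5)

step 1: add edge 2-5 (w=1); MST = {2-5(w=1)}
step 2: add edge 3-4 (w=5); MST = {2-5(w=1) 3-4(w=5)}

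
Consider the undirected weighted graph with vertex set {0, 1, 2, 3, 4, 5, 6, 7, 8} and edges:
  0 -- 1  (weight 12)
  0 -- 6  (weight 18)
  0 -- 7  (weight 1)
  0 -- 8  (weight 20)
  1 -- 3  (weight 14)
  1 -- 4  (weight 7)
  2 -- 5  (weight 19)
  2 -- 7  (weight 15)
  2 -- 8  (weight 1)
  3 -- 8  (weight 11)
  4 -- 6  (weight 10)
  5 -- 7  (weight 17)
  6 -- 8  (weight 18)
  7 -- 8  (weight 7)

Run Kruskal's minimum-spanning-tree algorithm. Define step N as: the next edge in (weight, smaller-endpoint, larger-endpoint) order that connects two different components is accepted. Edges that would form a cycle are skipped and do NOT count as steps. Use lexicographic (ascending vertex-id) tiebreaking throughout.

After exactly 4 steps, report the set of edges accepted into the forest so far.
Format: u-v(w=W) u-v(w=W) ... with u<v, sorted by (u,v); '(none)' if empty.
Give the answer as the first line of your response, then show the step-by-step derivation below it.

0-7(w=1) 1-4(w=7) 2-8(w=1) 7-8(w=7)

step 1: add edge 0-7 (w=1); MST = {0-7(w=1)}
step 2: add edge 2-8 (w=1); MST = {0-7(w=1) 2-8(w=1)}
step 3: add edge 1-4 (w=7); MST = {0-7(w=1) 1-4(w=7) 2-8(w=1)}
step 4: add edge 7-8 (w=7); MST = {0-7(w=1) 1-4(w=7) 2-8(w=1) 7-8(w=7)}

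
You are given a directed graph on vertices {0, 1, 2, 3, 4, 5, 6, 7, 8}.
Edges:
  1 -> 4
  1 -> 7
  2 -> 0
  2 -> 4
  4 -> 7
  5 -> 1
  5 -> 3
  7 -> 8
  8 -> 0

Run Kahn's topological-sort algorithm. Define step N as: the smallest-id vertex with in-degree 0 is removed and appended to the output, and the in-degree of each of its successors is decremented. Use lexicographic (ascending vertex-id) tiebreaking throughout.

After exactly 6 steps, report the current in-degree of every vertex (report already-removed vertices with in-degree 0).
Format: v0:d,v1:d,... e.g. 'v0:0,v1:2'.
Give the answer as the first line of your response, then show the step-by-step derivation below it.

v0:1,v1:0,v2:0,v3:0,v4:0,v5:0,v6:0,v7:0,v8:1

step 1: output 2; order=[2]; indeg=(1,1,0,1,1,0,0,2,1)
step 2: output 5; order=[2,5]; indeg=(1,0,0,0,1,0,0,2,1)
step 3: output 1; order=[2,5,1]; indeg=(1,0,0,0,0,0,0,1,1)
step 4: output 3; order=[2,5,1,3]; indeg=(1,0,0,0,0,0,0,1,1)
step 5: output 4; order=[2,5,1,3,4]; indeg=(1,0,0,0,0,0,0,0,1)
step 6: output 6; order=[2,5,1,3,4,6]; indeg=(1,0,0,0,0,0,0,0,1)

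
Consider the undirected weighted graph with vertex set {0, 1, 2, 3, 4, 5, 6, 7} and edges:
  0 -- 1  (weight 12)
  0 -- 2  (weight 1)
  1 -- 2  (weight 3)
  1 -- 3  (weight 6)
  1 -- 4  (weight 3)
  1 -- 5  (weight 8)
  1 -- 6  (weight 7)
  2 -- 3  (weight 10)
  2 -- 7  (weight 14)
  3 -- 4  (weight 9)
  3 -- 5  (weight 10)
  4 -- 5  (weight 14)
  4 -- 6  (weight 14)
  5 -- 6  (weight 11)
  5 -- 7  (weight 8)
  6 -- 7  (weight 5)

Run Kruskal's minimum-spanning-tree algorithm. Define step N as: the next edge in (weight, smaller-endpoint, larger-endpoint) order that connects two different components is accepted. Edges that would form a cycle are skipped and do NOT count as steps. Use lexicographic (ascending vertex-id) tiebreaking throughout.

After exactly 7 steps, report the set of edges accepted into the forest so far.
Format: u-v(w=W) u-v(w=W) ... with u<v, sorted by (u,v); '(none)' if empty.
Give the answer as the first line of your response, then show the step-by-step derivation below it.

0-2(w=1) 1-2(w=3) 1-3(w=6) 1-4(w=3) 1-5(w=8) 1-6(w=7) 6-7(w=5)

step 1: add edge 0-2 (w=1); MST = {0-2(w=1)}
step 2: add edge 1-2 (w=3); MST = {0-2(w=1) 1-2(w=3)}
step 3: add edge 1-4 (w=3); MST = {0-2(w=1) 1-2(w=3) 1-4(w=3)}
step 4: add edge 6-7 (w=5); MST = {0-2(w=1) 1-2(w=3) 1-4(w=3) 6-7(w=5)}
step 5: add edge 1-3 (w=6); MST = {0-2(w=1) 1-2(w=3) 1-3(w=6) 1-4(w=3) 6-7(w=5)}
step 6: add edge 1-6 (w=7); MST = {0-2(w=1) 1-2(w=3) 1-3(w=6) 1-4(w=3) 1-6(w=7) 6-7(w=5)}
step 7: add edge 1-5 (w=8); MST = {0-2(w=1) 1-2(w=3) 1-3(w=6) 1-4(w=3) 1-5(w=8) 1-6(w=7) 6-7(w=5)}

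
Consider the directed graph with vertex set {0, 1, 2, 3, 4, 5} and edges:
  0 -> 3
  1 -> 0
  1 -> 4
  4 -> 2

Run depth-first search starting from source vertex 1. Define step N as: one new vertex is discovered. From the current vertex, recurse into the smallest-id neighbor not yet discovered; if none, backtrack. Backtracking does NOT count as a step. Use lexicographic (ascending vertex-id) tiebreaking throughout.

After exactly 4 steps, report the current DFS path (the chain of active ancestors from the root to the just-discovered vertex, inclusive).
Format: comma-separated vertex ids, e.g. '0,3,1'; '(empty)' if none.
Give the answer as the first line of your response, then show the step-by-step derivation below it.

1,4

step 1: discover 1; path=1; order=1
step 2: discover 0; path=1>0; order=1,0
step 3: discover 3; path=1>0>3; order=1,0,3
step 4: discover 4; path=1>4; order=1,0,3,4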